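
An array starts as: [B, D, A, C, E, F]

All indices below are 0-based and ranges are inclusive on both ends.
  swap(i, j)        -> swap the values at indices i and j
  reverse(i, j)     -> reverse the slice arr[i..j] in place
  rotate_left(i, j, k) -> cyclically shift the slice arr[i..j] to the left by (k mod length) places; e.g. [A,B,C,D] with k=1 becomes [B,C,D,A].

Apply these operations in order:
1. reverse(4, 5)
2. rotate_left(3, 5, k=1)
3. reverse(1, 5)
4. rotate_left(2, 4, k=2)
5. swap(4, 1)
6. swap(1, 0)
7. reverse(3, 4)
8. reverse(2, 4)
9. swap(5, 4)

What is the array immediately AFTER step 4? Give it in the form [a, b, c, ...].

Answer: [B, C, A, E, F, D]

Derivation:
After 1 (reverse(4, 5)): [B, D, A, C, F, E]
After 2 (rotate_left(3, 5, k=1)): [B, D, A, F, E, C]
After 3 (reverse(1, 5)): [B, C, E, F, A, D]
After 4 (rotate_left(2, 4, k=2)): [B, C, A, E, F, D]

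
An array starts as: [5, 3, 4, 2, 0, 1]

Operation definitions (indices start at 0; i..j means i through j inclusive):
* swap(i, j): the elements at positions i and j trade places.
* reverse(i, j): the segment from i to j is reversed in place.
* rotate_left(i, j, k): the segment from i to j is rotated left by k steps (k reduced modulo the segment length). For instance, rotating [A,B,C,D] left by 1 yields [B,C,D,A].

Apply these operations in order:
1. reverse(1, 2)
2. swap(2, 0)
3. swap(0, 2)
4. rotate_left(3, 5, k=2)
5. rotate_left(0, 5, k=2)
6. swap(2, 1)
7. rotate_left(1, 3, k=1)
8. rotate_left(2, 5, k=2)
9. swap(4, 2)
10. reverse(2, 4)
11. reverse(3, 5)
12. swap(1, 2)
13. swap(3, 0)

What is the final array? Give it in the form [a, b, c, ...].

Answer: [2, 5, 1, 3, 0, 4]

Derivation:
After 1 (reverse(1, 2)): [5, 4, 3, 2, 0, 1]
After 2 (swap(2, 0)): [3, 4, 5, 2, 0, 1]
After 3 (swap(0, 2)): [5, 4, 3, 2, 0, 1]
After 4 (rotate_left(3, 5, k=2)): [5, 4, 3, 1, 2, 0]
After 5 (rotate_left(0, 5, k=2)): [3, 1, 2, 0, 5, 4]
After 6 (swap(2, 1)): [3, 2, 1, 0, 5, 4]
After 7 (rotate_left(1, 3, k=1)): [3, 1, 0, 2, 5, 4]
After 8 (rotate_left(2, 5, k=2)): [3, 1, 5, 4, 0, 2]
After 9 (swap(4, 2)): [3, 1, 0, 4, 5, 2]
After 10 (reverse(2, 4)): [3, 1, 5, 4, 0, 2]
After 11 (reverse(3, 5)): [3, 1, 5, 2, 0, 4]
After 12 (swap(1, 2)): [3, 5, 1, 2, 0, 4]
After 13 (swap(3, 0)): [2, 5, 1, 3, 0, 4]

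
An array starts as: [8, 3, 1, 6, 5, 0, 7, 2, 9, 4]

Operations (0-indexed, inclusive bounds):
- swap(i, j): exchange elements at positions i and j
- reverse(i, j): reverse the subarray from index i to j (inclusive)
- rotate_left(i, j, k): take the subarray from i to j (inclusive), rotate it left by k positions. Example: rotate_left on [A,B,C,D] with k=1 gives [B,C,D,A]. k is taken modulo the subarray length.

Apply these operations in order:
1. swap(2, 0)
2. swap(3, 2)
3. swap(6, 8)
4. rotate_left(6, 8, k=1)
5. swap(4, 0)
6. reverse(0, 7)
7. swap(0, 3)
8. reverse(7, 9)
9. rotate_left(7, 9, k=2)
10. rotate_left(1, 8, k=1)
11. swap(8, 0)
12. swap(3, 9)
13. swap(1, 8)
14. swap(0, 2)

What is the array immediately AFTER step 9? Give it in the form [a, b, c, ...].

After 1 (swap(2, 0)): [1, 3, 8, 6, 5, 0, 7, 2, 9, 4]
After 2 (swap(3, 2)): [1, 3, 6, 8, 5, 0, 7, 2, 9, 4]
After 3 (swap(6, 8)): [1, 3, 6, 8, 5, 0, 9, 2, 7, 4]
After 4 (rotate_left(6, 8, k=1)): [1, 3, 6, 8, 5, 0, 2, 7, 9, 4]
After 5 (swap(4, 0)): [5, 3, 6, 8, 1, 0, 2, 7, 9, 4]
After 6 (reverse(0, 7)): [7, 2, 0, 1, 8, 6, 3, 5, 9, 4]
After 7 (swap(0, 3)): [1, 2, 0, 7, 8, 6, 3, 5, 9, 4]
After 8 (reverse(7, 9)): [1, 2, 0, 7, 8, 6, 3, 4, 9, 5]
After 9 (rotate_left(7, 9, k=2)): [1, 2, 0, 7, 8, 6, 3, 5, 4, 9]

Answer: [1, 2, 0, 7, 8, 6, 3, 5, 4, 9]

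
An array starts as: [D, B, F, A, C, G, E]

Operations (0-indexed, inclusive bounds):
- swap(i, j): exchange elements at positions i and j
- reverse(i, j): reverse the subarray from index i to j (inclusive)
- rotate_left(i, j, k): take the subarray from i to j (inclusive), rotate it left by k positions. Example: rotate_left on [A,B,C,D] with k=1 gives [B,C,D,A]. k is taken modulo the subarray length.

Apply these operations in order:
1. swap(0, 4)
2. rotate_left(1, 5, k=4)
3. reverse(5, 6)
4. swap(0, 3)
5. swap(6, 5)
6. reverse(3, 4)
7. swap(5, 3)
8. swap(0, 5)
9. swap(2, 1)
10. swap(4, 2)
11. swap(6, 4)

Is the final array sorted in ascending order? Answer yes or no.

After 1 (swap(0, 4)): [C, B, F, A, D, G, E]
After 2 (rotate_left(1, 5, k=4)): [C, G, B, F, A, D, E]
After 3 (reverse(5, 6)): [C, G, B, F, A, E, D]
After 4 (swap(0, 3)): [F, G, B, C, A, E, D]
After 5 (swap(6, 5)): [F, G, B, C, A, D, E]
After 6 (reverse(3, 4)): [F, G, B, A, C, D, E]
After 7 (swap(5, 3)): [F, G, B, D, C, A, E]
After 8 (swap(0, 5)): [A, G, B, D, C, F, E]
After 9 (swap(2, 1)): [A, B, G, D, C, F, E]
After 10 (swap(4, 2)): [A, B, C, D, G, F, E]
After 11 (swap(6, 4)): [A, B, C, D, E, F, G]

Answer: yes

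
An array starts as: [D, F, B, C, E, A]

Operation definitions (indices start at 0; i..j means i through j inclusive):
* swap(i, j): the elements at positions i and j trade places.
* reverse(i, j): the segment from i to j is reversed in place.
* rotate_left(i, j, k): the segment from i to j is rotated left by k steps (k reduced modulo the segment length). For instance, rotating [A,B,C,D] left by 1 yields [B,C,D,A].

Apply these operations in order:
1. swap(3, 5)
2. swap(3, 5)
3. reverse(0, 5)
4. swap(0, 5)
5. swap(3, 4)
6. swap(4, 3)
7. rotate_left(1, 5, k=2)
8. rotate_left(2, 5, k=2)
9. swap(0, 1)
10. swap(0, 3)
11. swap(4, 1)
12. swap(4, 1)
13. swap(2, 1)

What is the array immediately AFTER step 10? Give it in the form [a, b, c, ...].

Answer: [C, D, E, B, F, A]

Derivation:
After 1 (swap(3, 5)): [D, F, B, A, E, C]
After 2 (swap(3, 5)): [D, F, B, C, E, A]
After 3 (reverse(0, 5)): [A, E, C, B, F, D]
After 4 (swap(0, 5)): [D, E, C, B, F, A]
After 5 (swap(3, 4)): [D, E, C, F, B, A]
After 6 (swap(4, 3)): [D, E, C, B, F, A]
After 7 (rotate_left(1, 5, k=2)): [D, B, F, A, E, C]
After 8 (rotate_left(2, 5, k=2)): [D, B, E, C, F, A]
After 9 (swap(0, 1)): [B, D, E, C, F, A]
After 10 (swap(0, 3)): [C, D, E, B, F, A]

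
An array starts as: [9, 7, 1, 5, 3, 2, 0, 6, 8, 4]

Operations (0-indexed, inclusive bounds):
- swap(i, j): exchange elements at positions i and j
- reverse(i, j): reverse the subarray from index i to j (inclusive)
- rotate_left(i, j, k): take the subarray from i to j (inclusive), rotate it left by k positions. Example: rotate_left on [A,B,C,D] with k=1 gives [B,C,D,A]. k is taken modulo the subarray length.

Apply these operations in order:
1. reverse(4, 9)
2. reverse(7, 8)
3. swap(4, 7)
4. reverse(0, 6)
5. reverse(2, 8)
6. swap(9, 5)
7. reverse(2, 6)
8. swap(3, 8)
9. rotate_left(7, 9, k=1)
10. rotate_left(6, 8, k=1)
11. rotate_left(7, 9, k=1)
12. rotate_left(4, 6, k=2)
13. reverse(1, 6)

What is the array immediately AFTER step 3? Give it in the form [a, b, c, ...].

Answer: [9, 7, 1, 5, 2, 8, 6, 4, 0, 3]

Derivation:
After 1 (reverse(4, 9)): [9, 7, 1, 5, 4, 8, 6, 0, 2, 3]
After 2 (reverse(7, 8)): [9, 7, 1, 5, 4, 8, 6, 2, 0, 3]
After 3 (swap(4, 7)): [9, 7, 1, 5, 2, 8, 6, 4, 0, 3]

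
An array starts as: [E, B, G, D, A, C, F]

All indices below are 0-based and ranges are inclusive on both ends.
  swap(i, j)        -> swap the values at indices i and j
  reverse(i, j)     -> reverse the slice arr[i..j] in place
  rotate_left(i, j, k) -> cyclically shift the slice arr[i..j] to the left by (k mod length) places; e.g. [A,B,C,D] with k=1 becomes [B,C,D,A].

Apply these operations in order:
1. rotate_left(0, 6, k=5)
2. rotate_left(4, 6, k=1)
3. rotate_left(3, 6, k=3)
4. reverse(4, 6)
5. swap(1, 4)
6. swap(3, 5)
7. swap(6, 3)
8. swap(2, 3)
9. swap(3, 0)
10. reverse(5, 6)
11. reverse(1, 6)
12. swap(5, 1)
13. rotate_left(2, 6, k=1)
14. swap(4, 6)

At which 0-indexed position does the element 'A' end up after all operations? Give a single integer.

After 1 (rotate_left(0, 6, k=5)): [C, F, E, B, G, D, A]
After 2 (rotate_left(4, 6, k=1)): [C, F, E, B, D, A, G]
After 3 (rotate_left(3, 6, k=3)): [C, F, E, G, B, D, A]
After 4 (reverse(4, 6)): [C, F, E, G, A, D, B]
After 5 (swap(1, 4)): [C, A, E, G, F, D, B]
After 6 (swap(3, 5)): [C, A, E, D, F, G, B]
After 7 (swap(6, 3)): [C, A, E, B, F, G, D]
After 8 (swap(2, 3)): [C, A, B, E, F, G, D]
After 9 (swap(3, 0)): [E, A, B, C, F, G, D]
After 10 (reverse(5, 6)): [E, A, B, C, F, D, G]
After 11 (reverse(1, 6)): [E, G, D, F, C, B, A]
After 12 (swap(5, 1)): [E, B, D, F, C, G, A]
After 13 (rotate_left(2, 6, k=1)): [E, B, F, C, G, A, D]
After 14 (swap(4, 6)): [E, B, F, C, D, A, G]

Answer: 5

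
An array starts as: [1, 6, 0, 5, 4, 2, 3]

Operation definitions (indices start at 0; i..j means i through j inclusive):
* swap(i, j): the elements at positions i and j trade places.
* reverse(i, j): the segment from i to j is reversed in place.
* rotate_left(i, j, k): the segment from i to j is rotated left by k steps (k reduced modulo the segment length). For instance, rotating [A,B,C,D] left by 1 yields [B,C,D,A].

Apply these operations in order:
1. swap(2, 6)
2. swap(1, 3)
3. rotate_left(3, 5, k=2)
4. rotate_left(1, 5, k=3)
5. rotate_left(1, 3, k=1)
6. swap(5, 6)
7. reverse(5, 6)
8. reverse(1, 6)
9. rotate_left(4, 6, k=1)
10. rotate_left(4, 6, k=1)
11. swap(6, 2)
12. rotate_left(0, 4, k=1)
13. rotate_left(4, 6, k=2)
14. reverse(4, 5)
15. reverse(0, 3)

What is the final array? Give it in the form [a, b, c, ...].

After 1 (swap(2, 6)): [1, 6, 3, 5, 4, 2, 0]
After 2 (swap(1, 3)): [1, 5, 3, 6, 4, 2, 0]
After 3 (rotate_left(3, 5, k=2)): [1, 5, 3, 2, 6, 4, 0]
After 4 (rotate_left(1, 5, k=3)): [1, 6, 4, 5, 3, 2, 0]
After 5 (rotate_left(1, 3, k=1)): [1, 4, 5, 6, 3, 2, 0]
After 6 (swap(5, 6)): [1, 4, 5, 6, 3, 0, 2]
After 7 (reverse(5, 6)): [1, 4, 5, 6, 3, 2, 0]
After 8 (reverse(1, 6)): [1, 0, 2, 3, 6, 5, 4]
After 9 (rotate_left(4, 6, k=1)): [1, 0, 2, 3, 5, 4, 6]
After 10 (rotate_left(4, 6, k=1)): [1, 0, 2, 3, 4, 6, 5]
After 11 (swap(6, 2)): [1, 0, 5, 3, 4, 6, 2]
After 12 (rotate_left(0, 4, k=1)): [0, 5, 3, 4, 1, 6, 2]
After 13 (rotate_left(4, 6, k=2)): [0, 5, 3, 4, 2, 1, 6]
After 14 (reverse(4, 5)): [0, 5, 3, 4, 1, 2, 6]
After 15 (reverse(0, 3)): [4, 3, 5, 0, 1, 2, 6]

Answer: [4, 3, 5, 0, 1, 2, 6]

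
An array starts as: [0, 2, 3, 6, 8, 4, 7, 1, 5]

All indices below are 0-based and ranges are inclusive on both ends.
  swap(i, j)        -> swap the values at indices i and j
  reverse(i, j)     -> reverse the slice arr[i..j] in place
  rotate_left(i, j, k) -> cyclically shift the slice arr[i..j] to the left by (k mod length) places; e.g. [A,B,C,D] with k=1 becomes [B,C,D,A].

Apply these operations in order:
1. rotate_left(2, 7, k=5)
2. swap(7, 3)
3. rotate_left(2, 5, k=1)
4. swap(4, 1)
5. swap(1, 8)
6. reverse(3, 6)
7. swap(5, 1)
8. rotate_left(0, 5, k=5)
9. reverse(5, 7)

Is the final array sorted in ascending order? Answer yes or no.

Answer: no

Derivation:
After 1 (rotate_left(2, 7, k=5)): [0, 2, 1, 3, 6, 8, 4, 7, 5]
After 2 (swap(7, 3)): [0, 2, 1, 7, 6, 8, 4, 3, 5]
After 3 (rotate_left(2, 5, k=1)): [0, 2, 7, 6, 8, 1, 4, 3, 5]
After 4 (swap(4, 1)): [0, 8, 7, 6, 2, 1, 4, 3, 5]
After 5 (swap(1, 8)): [0, 5, 7, 6, 2, 1, 4, 3, 8]
After 6 (reverse(3, 6)): [0, 5, 7, 4, 1, 2, 6, 3, 8]
After 7 (swap(5, 1)): [0, 2, 7, 4, 1, 5, 6, 3, 8]
After 8 (rotate_left(0, 5, k=5)): [5, 0, 2, 7, 4, 1, 6, 3, 8]
After 9 (reverse(5, 7)): [5, 0, 2, 7, 4, 3, 6, 1, 8]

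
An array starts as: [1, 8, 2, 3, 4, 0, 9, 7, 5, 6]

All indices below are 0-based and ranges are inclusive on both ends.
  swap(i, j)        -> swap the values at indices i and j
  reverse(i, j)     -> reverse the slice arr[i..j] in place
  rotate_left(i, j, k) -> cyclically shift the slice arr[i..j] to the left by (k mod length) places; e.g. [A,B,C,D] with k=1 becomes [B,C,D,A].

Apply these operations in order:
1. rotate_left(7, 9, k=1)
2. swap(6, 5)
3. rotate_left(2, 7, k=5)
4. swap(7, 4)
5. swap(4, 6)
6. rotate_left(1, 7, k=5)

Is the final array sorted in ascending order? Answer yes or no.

After 1 (rotate_left(7, 9, k=1)): [1, 8, 2, 3, 4, 0, 9, 5, 6, 7]
After 2 (swap(6, 5)): [1, 8, 2, 3, 4, 9, 0, 5, 6, 7]
After 3 (rotate_left(2, 7, k=5)): [1, 8, 5, 2, 3, 4, 9, 0, 6, 7]
After 4 (swap(7, 4)): [1, 8, 5, 2, 0, 4, 9, 3, 6, 7]
After 5 (swap(4, 6)): [1, 8, 5, 2, 9, 4, 0, 3, 6, 7]
After 6 (rotate_left(1, 7, k=5)): [1, 0, 3, 8, 5, 2, 9, 4, 6, 7]

Answer: no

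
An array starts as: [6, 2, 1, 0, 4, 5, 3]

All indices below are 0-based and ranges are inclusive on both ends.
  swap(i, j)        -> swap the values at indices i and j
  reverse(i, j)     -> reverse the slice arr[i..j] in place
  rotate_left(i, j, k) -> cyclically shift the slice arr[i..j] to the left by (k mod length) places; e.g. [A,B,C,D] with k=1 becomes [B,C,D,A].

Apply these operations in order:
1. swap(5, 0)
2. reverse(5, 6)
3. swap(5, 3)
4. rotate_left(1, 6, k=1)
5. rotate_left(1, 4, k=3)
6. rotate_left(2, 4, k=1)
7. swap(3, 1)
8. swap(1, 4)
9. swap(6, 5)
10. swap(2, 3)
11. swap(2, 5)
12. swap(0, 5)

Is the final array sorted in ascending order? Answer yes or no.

Answer: yes

Derivation:
After 1 (swap(5, 0)): [5, 2, 1, 0, 4, 6, 3]
After 2 (reverse(5, 6)): [5, 2, 1, 0, 4, 3, 6]
After 3 (swap(5, 3)): [5, 2, 1, 3, 4, 0, 6]
After 4 (rotate_left(1, 6, k=1)): [5, 1, 3, 4, 0, 6, 2]
After 5 (rotate_left(1, 4, k=3)): [5, 0, 1, 3, 4, 6, 2]
After 6 (rotate_left(2, 4, k=1)): [5, 0, 3, 4, 1, 6, 2]
After 7 (swap(3, 1)): [5, 4, 3, 0, 1, 6, 2]
After 8 (swap(1, 4)): [5, 1, 3, 0, 4, 6, 2]
After 9 (swap(6, 5)): [5, 1, 3, 0, 4, 2, 6]
After 10 (swap(2, 3)): [5, 1, 0, 3, 4, 2, 6]
After 11 (swap(2, 5)): [5, 1, 2, 3, 4, 0, 6]
After 12 (swap(0, 5)): [0, 1, 2, 3, 4, 5, 6]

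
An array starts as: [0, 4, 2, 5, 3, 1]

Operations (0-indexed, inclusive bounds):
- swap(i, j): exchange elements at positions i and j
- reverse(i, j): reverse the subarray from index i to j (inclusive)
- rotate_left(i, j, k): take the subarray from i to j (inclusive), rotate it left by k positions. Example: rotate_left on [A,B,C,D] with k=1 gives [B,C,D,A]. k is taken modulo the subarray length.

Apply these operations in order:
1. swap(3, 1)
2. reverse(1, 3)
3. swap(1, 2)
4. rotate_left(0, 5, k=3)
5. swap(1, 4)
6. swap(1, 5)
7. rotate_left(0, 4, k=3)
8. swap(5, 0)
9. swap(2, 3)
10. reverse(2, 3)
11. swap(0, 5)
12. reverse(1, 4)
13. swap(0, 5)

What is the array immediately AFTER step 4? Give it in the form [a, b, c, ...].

Answer: [5, 3, 1, 0, 2, 4]

Derivation:
After 1 (swap(3, 1)): [0, 5, 2, 4, 3, 1]
After 2 (reverse(1, 3)): [0, 4, 2, 5, 3, 1]
After 3 (swap(1, 2)): [0, 2, 4, 5, 3, 1]
After 4 (rotate_left(0, 5, k=3)): [5, 3, 1, 0, 2, 4]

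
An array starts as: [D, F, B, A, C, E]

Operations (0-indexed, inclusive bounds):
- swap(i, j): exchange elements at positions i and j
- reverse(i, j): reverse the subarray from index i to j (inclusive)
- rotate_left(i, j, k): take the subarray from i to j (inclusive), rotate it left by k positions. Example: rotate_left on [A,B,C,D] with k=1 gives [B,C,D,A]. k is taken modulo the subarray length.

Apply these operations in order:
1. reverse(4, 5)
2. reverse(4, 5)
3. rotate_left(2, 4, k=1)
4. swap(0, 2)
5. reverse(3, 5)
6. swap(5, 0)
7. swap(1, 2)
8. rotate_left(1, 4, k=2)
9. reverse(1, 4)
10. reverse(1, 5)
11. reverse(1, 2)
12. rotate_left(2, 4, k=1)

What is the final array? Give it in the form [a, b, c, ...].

Answer: [C, E, B, D, A, F]

Derivation:
After 1 (reverse(4, 5)): [D, F, B, A, E, C]
After 2 (reverse(4, 5)): [D, F, B, A, C, E]
After 3 (rotate_left(2, 4, k=1)): [D, F, A, C, B, E]
After 4 (swap(0, 2)): [A, F, D, C, B, E]
After 5 (reverse(3, 5)): [A, F, D, E, B, C]
After 6 (swap(5, 0)): [C, F, D, E, B, A]
After 7 (swap(1, 2)): [C, D, F, E, B, A]
After 8 (rotate_left(1, 4, k=2)): [C, E, B, D, F, A]
After 9 (reverse(1, 4)): [C, F, D, B, E, A]
After 10 (reverse(1, 5)): [C, A, E, B, D, F]
After 11 (reverse(1, 2)): [C, E, A, B, D, F]
After 12 (rotate_left(2, 4, k=1)): [C, E, B, D, A, F]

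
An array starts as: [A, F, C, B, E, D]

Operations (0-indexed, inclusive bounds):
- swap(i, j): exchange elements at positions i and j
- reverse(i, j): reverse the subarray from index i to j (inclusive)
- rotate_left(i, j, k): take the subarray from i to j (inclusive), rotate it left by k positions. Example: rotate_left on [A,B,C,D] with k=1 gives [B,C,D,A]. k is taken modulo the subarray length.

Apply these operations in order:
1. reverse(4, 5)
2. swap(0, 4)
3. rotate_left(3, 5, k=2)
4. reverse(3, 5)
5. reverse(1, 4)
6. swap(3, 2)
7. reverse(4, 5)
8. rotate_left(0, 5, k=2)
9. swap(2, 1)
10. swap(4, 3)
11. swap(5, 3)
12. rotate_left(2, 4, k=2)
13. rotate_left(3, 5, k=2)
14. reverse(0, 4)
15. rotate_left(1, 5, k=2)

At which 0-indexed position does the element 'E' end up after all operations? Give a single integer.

Answer: 1

Derivation:
After 1 (reverse(4, 5)): [A, F, C, B, D, E]
After 2 (swap(0, 4)): [D, F, C, B, A, E]
After 3 (rotate_left(3, 5, k=2)): [D, F, C, E, B, A]
After 4 (reverse(3, 5)): [D, F, C, A, B, E]
After 5 (reverse(1, 4)): [D, B, A, C, F, E]
After 6 (swap(3, 2)): [D, B, C, A, F, E]
After 7 (reverse(4, 5)): [D, B, C, A, E, F]
After 8 (rotate_left(0, 5, k=2)): [C, A, E, F, D, B]
After 9 (swap(2, 1)): [C, E, A, F, D, B]
After 10 (swap(4, 3)): [C, E, A, D, F, B]
After 11 (swap(5, 3)): [C, E, A, B, F, D]
After 12 (rotate_left(2, 4, k=2)): [C, E, F, A, B, D]
After 13 (rotate_left(3, 5, k=2)): [C, E, F, D, A, B]
After 14 (reverse(0, 4)): [A, D, F, E, C, B]
After 15 (rotate_left(1, 5, k=2)): [A, E, C, B, D, F]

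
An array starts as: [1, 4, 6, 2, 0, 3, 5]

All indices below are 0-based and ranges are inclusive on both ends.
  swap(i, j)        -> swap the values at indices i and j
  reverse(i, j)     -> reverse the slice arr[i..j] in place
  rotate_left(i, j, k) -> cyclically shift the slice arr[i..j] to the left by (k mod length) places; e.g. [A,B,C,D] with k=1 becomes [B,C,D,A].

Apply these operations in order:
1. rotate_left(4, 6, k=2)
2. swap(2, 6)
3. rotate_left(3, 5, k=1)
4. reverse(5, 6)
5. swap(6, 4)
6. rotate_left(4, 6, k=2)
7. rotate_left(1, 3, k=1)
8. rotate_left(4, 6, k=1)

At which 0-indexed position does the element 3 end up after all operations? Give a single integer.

After 1 (rotate_left(4, 6, k=2)): [1, 4, 6, 2, 5, 0, 3]
After 2 (swap(2, 6)): [1, 4, 3, 2, 5, 0, 6]
After 3 (rotate_left(3, 5, k=1)): [1, 4, 3, 5, 0, 2, 6]
After 4 (reverse(5, 6)): [1, 4, 3, 5, 0, 6, 2]
After 5 (swap(6, 4)): [1, 4, 3, 5, 2, 6, 0]
After 6 (rotate_left(4, 6, k=2)): [1, 4, 3, 5, 0, 2, 6]
After 7 (rotate_left(1, 3, k=1)): [1, 3, 5, 4, 0, 2, 6]
After 8 (rotate_left(4, 6, k=1)): [1, 3, 5, 4, 2, 6, 0]

Answer: 1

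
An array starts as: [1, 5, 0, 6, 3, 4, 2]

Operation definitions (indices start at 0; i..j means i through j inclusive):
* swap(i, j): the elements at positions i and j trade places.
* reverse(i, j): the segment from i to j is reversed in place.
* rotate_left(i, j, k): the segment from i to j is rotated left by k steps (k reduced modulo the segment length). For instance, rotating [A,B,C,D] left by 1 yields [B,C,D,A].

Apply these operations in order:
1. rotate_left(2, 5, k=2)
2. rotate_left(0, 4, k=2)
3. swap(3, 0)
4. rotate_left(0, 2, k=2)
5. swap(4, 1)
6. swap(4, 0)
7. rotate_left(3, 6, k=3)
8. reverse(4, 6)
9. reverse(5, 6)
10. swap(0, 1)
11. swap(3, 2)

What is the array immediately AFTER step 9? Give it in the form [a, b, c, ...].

Answer: [1, 5, 4, 2, 6, 3, 0]

Derivation:
After 1 (rotate_left(2, 5, k=2)): [1, 5, 3, 4, 0, 6, 2]
After 2 (rotate_left(0, 4, k=2)): [3, 4, 0, 1, 5, 6, 2]
After 3 (swap(3, 0)): [1, 4, 0, 3, 5, 6, 2]
After 4 (rotate_left(0, 2, k=2)): [0, 1, 4, 3, 5, 6, 2]
After 5 (swap(4, 1)): [0, 5, 4, 3, 1, 6, 2]
After 6 (swap(4, 0)): [1, 5, 4, 3, 0, 6, 2]
After 7 (rotate_left(3, 6, k=3)): [1, 5, 4, 2, 3, 0, 6]
After 8 (reverse(4, 6)): [1, 5, 4, 2, 6, 0, 3]
After 9 (reverse(5, 6)): [1, 5, 4, 2, 6, 3, 0]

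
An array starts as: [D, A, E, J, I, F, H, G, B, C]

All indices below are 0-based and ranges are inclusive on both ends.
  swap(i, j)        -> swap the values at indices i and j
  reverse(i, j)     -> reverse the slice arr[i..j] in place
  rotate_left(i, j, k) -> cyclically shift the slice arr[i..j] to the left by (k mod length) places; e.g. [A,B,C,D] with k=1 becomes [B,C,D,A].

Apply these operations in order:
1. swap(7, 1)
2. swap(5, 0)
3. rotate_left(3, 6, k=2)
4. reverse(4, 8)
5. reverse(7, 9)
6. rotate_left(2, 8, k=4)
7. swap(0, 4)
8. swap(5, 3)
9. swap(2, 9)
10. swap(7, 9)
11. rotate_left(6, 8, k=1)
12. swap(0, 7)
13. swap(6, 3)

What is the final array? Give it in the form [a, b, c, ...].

After 1 (swap(7, 1)): [D, G, E, J, I, F, H, A, B, C]
After 2 (swap(5, 0)): [F, G, E, J, I, D, H, A, B, C]
After 3 (rotate_left(3, 6, k=2)): [F, G, E, D, H, J, I, A, B, C]
After 4 (reverse(4, 8)): [F, G, E, D, B, A, I, J, H, C]
After 5 (reverse(7, 9)): [F, G, E, D, B, A, I, C, H, J]
After 6 (rotate_left(2, 8, k=4)): [F, G, I, C, H, E, D, B, A, J]
After 7 (swap(0, 4)): [H, G, I, C, F, E, D, B, A, J]
After 8 (swap(5, 3)): [H, G, I, E, F, C, D, B, A, J]
After 9 (swap(2, 9)): [H, G, J, E, F, C, D, B, A, I]
After 10 (swap(7, 9)): [H, G, J, E, F, C, D, I, A, B]
After 11 (rotate_left(6, 8, k=1)): [H, G, J, E, F, C, I, A, D, B]
After 12 (swap(0, 7)): [A, G, J, E, F, C, I, H, D, B]
After 13 (swap(6, 3)): [A, G, J, I, F, C, E, H, D, B]

Answer: [A, G, J, I, F, C, E, H, D, B]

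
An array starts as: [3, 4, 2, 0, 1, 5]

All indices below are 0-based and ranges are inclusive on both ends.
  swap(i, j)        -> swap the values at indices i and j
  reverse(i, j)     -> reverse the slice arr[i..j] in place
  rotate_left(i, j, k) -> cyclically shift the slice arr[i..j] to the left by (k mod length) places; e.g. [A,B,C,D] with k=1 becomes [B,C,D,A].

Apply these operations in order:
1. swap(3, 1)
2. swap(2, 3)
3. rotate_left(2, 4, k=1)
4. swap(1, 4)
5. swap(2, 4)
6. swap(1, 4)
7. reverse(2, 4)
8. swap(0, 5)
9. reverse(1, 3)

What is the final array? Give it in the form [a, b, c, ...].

Answer: [5, 1, 4, 2, 0, 3]

Derivation:
After 1 (swap(3, 1)): [3, 0, 2, 4, 1, 5]
After 2 (swap(2, 3)): [3, 0, 4, 2, 1, 5]
After 3 (rotate_left(2, 4, k=1)): [3, 0, 2, 1, 4, 5]
After 4 (swap(1, 4)): [3, 4, 2, 1, 0, 5]
After 5 (swap(2, 4)): [3, 4, 0, 1, 2, 5]
After 6 (swap(1, 4)): [3, 2, 0, 1, 4, 5]
After 7 (reverse(2, 4)): [3, 2, 4, 1, 0, 5]
After 8 (swap(0, 5)): [5, 2, 4, 1, 0, 3]
After 9 (reverse(1, 3)): [5, 1, 4, 2, 0, 3]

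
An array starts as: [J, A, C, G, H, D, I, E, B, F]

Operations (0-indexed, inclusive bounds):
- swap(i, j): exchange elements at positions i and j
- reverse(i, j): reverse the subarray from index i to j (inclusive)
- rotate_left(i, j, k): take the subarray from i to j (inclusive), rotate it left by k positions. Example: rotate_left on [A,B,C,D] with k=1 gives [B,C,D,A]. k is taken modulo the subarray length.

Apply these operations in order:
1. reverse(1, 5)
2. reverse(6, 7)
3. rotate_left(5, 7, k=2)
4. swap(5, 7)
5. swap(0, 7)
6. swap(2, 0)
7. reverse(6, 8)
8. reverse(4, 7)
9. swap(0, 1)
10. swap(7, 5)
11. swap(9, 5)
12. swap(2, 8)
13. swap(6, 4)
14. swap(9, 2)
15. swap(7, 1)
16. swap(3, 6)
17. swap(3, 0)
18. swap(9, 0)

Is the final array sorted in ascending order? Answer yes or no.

Answer: yes

Derivation:
After 1 (reverse(1, 5)): [J, D, H, G, C, A, I, E, B, F]
After 2 (reverse(6, 7)): [J, D, H, G, C, A, E, I, B, F]
After 3 (rotate_left(5, 7, k=2)): [J, D, H, G, C, I, A, E, B, F]
After 4 (swap(5, 7)): [J, D, H, G, C, E, A, I, B, F]
After 5 (swap(0, 7)): [I, D, H, G, C, E, A, J, B, F]
After 6 (swap(2, 0)): [H, D, I, G, C, E, A, J, B, F]
After 7 (reverse(6, 8)): [H, D, I, G, C, E, B, J, A, F]
After 8 (reverse(4, 7)): [H, D, I, G, J, B, E, C, A, F]
After 9 (swap(0, 1)): [D, H, I, G, J, B, E, C, A, F]
After 10 (swap(7, 5)): [D, H, I, G, J, C, E, B, A, F]
After 11 (swap(9, 5)): [D, H, I, G, J, F, E, B, A, C]
After 12 (swap(2, 8)): [D, H, A, G, J, F, E, B, I, C]
After 13 (swap(6, 4)): [D, H, A, G, E, F, J, B, I, C]
After 14 (swap(9, 2)): [D, H, C, G, E, F, J, B, I, A]
After 15 (swap(7, 1)): [D, B, C, G, E, F, J, H, I, A]
After 16 (swap(3, 6)): [D, B, C, J, E, F, G, H, I, A]
After 17 (swap(3, 0)): [J, B, C, D, E, F, G, H, I, A]
After 18 (swap(9, 0)): [A, B, C, D, E, F, G, H, I, J]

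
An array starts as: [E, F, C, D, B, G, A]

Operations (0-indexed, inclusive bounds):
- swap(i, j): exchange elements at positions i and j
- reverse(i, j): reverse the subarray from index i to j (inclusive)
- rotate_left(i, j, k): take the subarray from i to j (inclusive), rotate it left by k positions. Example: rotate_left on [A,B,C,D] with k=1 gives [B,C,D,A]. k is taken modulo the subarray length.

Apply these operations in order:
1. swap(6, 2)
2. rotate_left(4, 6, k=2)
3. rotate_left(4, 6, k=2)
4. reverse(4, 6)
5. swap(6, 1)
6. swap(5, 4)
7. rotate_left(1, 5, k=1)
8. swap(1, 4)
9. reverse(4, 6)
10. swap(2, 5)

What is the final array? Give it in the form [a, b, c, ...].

After 1 (swap(6, 2)): [E, F, A, D, B, G, C]
After 2 (rotate_left(4, 6, k=2)): [E, F, A, D, C, B, G]
After 3 (rotate_left(4, 6, k=2)): [E, F, A, D, G, C, B]
After 4 (reverse(4, 6)): [E, F, A, D, B, C, G]
After 5 (swap(6, 1)): [E, G, A, D, B, C, F]
After 6 (swap(5, 4)): [E, G, A, D, C, B, F]
After 7 (rotate_left(1, 5, k=1)): [E, A, D, C, B, G, F]
After 8 (swap(1, 4)): [E, B, D, C, A, G, F]
After 9 (reverse(4, 6)): [E, B, D, C, F, G, A]
After 10 (swap(2, 5)): [E, B, G, C, F, D, A]

Answer: [E, B, G, C, F, D, A]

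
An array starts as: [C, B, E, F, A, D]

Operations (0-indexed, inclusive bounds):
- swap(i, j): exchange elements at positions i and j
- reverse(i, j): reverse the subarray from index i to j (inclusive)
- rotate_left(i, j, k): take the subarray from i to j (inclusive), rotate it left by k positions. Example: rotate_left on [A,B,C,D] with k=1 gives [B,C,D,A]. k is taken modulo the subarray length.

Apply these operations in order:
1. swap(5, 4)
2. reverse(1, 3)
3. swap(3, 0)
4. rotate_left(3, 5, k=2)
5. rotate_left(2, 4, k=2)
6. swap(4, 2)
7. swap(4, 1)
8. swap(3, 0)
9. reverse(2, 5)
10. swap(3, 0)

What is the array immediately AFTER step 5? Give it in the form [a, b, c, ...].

After 1 (swap(5, 4)): [C, B, E, F, D, A]
After 2 (reverse(1, 3)): [C, F, E, B, D, A]
After 3 (swap(3, 0)): [B, F, E, C, D, A]
After 4 (rotate_left(3, 5, k=2)): [B, F, E, A, C, D]
After 5 (rotate_left(2, 4, k=2)): [B, F, C, E, A, D]

Answer: [B, F, C, E, A, D]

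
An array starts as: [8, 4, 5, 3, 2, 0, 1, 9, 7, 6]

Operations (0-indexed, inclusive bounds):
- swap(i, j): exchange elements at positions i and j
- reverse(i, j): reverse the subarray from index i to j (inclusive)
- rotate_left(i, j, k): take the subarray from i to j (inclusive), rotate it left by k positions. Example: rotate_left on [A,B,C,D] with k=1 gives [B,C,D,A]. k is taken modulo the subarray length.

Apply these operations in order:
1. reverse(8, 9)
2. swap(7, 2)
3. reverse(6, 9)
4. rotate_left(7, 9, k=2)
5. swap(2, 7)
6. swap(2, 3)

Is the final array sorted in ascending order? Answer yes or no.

After 1 (reverse(8, 9)): [8, 4, 5, 3, 2, 0, 1, 9, 6, 7]
After 2 (swap(7, 2)): [8, 4, 9, 3, 2, 0, 1, 5, 6, 7]
After 3 (reverse(6, 9)): [8, 4, 9, 3, 2, 0, 7, 6, 5, 1]
After 4 (rotate_left(7, 9, k=2)): [8, 4, 9, 3, 2, 0, 7, 1, 6, 5]
After 5 (swap(2, 7)): [8, 4, 1, 3, 2, 0, 7, 9, 6, 5]
After 6 (swap(2, 3)): [8, 4, 3, 1, 2, 0, 7, 9, 6, 5]

Answer: no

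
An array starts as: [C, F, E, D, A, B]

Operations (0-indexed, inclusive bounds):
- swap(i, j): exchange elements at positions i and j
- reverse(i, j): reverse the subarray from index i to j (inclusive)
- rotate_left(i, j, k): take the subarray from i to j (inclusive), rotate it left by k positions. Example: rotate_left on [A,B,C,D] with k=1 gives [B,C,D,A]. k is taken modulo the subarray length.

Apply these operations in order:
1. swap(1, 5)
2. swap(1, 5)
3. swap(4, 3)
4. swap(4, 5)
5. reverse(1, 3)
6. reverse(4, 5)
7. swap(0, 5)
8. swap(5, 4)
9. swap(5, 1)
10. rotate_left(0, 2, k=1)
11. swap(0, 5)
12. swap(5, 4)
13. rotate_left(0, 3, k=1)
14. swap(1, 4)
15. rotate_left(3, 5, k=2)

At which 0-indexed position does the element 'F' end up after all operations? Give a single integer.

After 1 (swap(1, 5)): [C, B, E, D, A, F]
After 2 (swap(1, 5)): [C, F, E, D, A, B]
After 3 (swap(4, 3)): [C, F, E, A, D, B]
After 4 (swap(4, 5)): [C, F, E, A, B, D]
After 5 (reverse(1, 3)): [C, A, E, F, B, D]
After 6 (reverse(4, 5)): [C, A, E, F, D, B]
After 7 (swap(0, 5)): [B, A, E, F, D, C]
After 8 (swap(5, 4)): [B, A, E, F, C, D]
After 9 (swap(5, 1)): [B, D, E, F, C, A]
After 10 (rotate_left(0, 2, k=1)): [D, E, B, F, C, A]
After 11 (swap(0, 5)): [A, E, B, F, C, D]
After 12 (swap(5, 4)): [A, E, B, F, D, C]
After 13 (rotate_left(0, 3, k=1)): [E, B, F, A, D, C]
After 14 (swap(1, 4)): [E, D, F, A, B, C]
After 15 (rotate_left(3, 5, k=2)): [E, D, F, C, A, B]

Answer: 2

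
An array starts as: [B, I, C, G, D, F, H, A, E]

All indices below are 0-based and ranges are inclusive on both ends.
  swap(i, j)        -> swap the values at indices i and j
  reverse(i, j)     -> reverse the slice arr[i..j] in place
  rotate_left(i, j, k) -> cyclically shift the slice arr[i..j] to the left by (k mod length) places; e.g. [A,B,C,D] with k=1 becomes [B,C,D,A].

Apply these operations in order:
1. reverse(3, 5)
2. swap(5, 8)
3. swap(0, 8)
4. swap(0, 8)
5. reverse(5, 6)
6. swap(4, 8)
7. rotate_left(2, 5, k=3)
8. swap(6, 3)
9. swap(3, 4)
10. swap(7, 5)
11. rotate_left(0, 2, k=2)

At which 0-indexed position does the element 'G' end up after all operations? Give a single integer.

After 1 (reverse(3, 5)): [B, I, C, F, D, G, H, A, E]
After 2 (swap(5, 8)): [B, I, C, F, D, E, H, A, G]
After 3 (swap(0, 8)): [G, I, C, F, D, E, H, A, B]
After 4 (swap(0, 8)): [B, I, C, F, D, E, H, A, G]
After 5 (reverse(5, 6)): [B, I, C, F, D, H, E, A, G]
After 6 (swap(4, 8)): [B, I, C, F, G, H, E, A, D]
After 7 (rotate_left(2, 5, k=3)): [B, I, H, C, F, G, E, A, D]
After 8 (swap(6, 3)): [B, I, H, E, F, G, C, A, D]
After 9 (swap(3, 4)): [B, I, H, F, E, G, C, A, D]
After 10 (swap(7, 5)): [B, I, H, F, E, A, C, G, D]
After 11 (rotate_left(0, 2, k=2)): [H, B, I, F, E, A, C, G, D]

Answer: 7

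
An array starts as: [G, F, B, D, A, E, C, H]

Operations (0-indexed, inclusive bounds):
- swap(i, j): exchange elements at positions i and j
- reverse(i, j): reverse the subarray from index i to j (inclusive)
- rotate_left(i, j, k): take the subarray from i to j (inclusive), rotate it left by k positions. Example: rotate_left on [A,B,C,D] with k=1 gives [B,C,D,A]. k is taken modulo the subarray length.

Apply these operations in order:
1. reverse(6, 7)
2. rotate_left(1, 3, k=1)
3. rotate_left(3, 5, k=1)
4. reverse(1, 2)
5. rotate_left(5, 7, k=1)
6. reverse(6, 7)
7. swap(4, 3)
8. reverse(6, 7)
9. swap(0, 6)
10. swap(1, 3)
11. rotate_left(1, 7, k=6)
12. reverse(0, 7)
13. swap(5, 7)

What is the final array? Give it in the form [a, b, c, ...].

Answer: [G, H, A, D, B, C, F, E]

Derivation:
After 1 (reverse(6, 7)): [G, F, B, D, A, E, H, C]
After 2 (rotate_left(1, 3, k=1)): [G, B, D, F, A, E, H, C]
After 3 (rotate_left(3, 5, k=1)): [G, B, D, A, E, F, H, C]
After 4 (reverse(1, 2)): [G, D, B, A, E, F, H, C]
After 5 (rotate_left(5, 7, k=1)): [G, D, B, A, E, H, C, F]
After 6 (reverse(6, 7)): [G, D, B, A, E, H, F, C]
After 7 (swap(4, 3)): [G, D, B, E, A, H, F, C]
After 8 (reverse(6, 7)): [G, D, B, E, A, H, C, F]
After 9 (swap(0, 6)): [C, D, B, E, A, H, G, F]
After 10 (swap(1, 3)): [C, E, B, D, A, H, G, F]
After 11 (rotate_left(1, 7, k=6)): [C, F, E, B, D, A, H, G]
After 12 (reverse(0, 7)): [G, H, A, D, B, E, F, C]
After 13 (swap(5, 7)): [G, H, A, D, B, C, F, E]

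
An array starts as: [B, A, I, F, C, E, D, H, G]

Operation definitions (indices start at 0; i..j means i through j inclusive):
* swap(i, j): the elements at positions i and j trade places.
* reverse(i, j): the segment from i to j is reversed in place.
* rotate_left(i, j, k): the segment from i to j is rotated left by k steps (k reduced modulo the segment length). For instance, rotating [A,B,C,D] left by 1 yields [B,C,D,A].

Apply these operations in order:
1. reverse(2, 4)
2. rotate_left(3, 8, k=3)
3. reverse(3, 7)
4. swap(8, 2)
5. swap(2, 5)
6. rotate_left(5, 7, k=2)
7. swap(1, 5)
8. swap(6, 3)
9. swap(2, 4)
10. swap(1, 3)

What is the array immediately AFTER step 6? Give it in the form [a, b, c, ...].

After 1 (reverse(2, 4)): [B, A, C, F, I, E, D, H, G]
After 2 (rotate_left(3, 8, k=3)): [B, A, C, D, H, G, F, I, E]
After 3 (reverse(3, 7)): [B, A, C, I, F, G, H, D, E]
After 4 (swap(8, 2)): [B, A, E, I, F, G, H, D, C]
After 5 (swap(2, 5)): [B, A, G, I, F, E, H, D, C]
After 6 (rotate_left(5, 7, k=2)): [B, A, G, I, F, D, E, H, C]

Answer: [B, A, G, I, F, D, E, H, C]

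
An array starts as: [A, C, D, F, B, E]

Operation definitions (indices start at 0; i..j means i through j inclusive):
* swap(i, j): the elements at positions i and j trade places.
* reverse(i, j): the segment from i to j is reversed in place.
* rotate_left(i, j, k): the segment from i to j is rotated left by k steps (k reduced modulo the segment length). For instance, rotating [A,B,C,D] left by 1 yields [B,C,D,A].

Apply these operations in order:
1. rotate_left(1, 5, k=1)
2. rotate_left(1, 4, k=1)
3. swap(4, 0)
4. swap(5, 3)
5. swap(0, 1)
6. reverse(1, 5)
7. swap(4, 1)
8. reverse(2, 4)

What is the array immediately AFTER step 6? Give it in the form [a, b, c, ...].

After 1 (rotate_left(1, 5, k=1)): [A, D, F, B, E, C]
After 2 (rotate_left(1, 4, k=1)): [A, F, B, E, D, C]
After 3 (swap(4, 0)): [D, F, B, E, A, C]
After 4 (swap(5, 3)): [D, F, B, C, A, E]
After 5 (swap(0, 1)): [F, D, B, C, A, E]
After 6 (reverse(1, 5)): [F, E, A, C, B, D]

Answer: [F, E, A, C, B, D]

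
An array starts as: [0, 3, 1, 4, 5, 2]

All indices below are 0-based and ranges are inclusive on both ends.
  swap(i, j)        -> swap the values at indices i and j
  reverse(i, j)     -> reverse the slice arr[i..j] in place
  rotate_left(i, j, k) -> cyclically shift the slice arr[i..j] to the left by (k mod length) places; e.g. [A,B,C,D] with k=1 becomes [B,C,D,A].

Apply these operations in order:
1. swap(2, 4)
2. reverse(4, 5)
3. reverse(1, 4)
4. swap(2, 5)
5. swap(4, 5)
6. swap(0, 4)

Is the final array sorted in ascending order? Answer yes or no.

After 1 (swap(2, 4)): [0, 3, 5, 4, 1, 2]
After 2 (reverse(4, 5)): [0, 3, 5, 4, 2, 1]
After 3 (reverse(1, 4)): [0, 2, 4, 5, 3, 1]
After 4 (swap(2, 5)): [0, 2, 1, 5, 3, 4]
After 5 (swap(4, 5)): [0, 2, 1, 5, 4, 3]
After 6 (swap(0, 4)): [4, 2, 1, 5, 0, 3]

Answer: no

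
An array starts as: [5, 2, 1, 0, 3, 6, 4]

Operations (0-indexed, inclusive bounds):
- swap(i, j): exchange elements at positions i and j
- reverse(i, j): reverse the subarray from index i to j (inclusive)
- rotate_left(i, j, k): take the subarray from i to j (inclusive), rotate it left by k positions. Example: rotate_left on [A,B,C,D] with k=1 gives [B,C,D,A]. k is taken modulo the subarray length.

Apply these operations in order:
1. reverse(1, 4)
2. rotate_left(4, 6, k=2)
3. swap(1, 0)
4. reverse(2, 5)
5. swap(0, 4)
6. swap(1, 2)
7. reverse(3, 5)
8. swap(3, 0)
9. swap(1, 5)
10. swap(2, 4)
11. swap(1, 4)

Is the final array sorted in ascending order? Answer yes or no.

After 1 (reverse(1, 4)): [5, 3, 0, 1, 2, 6, 4]
After 2 (rotate_left(4, 6, k=2)): [5, 3, 0, 1, 4, 2, 6]
After 3 (swap(1, 0)): [3, 5, 0, 1, 4, 2, 6]
After 4 (reverse(2, 5)): [3, 5, 2, 4, 1, 0, 6]
After 5 (swap(0, 4)): [1, 5, 2, 4, 3, 0, 6]
After 6 (swap(1, 2)): [1, 2, 5, 4, 3, 0, 6]
After 7 (reverse(3, 5)): [1, 2, 5, 0, 3, 4, 6]
After 8 (swap(3, 0)): [0, 2, 5, 1, 3, 4, 6]
After 9 (swap(1, 5)): [0, 4, 5, 1, 3, 2, 6]
After 10 (swap(2, 4)): [0, 4, 3, 1, 5, 2, 6]
After 11 (swap(1, 4)): [0, 5, 3, 1, 4, 2, 6]

Answer: no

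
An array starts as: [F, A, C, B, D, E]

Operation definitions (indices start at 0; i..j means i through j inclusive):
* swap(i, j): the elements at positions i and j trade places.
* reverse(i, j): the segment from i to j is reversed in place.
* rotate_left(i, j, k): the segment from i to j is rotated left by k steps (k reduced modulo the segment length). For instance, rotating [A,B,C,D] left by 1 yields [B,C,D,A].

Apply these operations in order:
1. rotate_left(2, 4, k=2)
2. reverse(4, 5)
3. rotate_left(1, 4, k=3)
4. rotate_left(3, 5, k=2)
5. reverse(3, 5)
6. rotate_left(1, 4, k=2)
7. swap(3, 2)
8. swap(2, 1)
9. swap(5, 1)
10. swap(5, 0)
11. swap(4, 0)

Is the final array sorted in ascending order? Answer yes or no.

Answer: yes

Derivation:
After 1 (rotate_left(2, 4, k=2)): [F, A, D, C, B, E]
After 2 (reverse(4, 5)): [F, A, D, C, E, B]
After 3 (rotate_left(1, 4, k=3)): [F, E, A, D, C, B]
After 4 (rotate_left(3, 5, k=2)): [F, E, A, B, D, C]
After 5 (reverse(3, 5)): [F, E, A, C, D, B]
After 6 (rotate_left(1, 4, k=2)): [F, C, D, E, A, B]
After 7 (swap(3, 2)): [F, C, E, D, A, B]
After 8 (swap(2, 1)): [F, E, C, D, A, B]
After 9 (swap(5, 1)): [F, B, C, D, A, E]
After 10 (swap(5, 0)): [E, B, C, D, A, F]
After 11 (swap(4, 0)): [A, B, C, D, E, F]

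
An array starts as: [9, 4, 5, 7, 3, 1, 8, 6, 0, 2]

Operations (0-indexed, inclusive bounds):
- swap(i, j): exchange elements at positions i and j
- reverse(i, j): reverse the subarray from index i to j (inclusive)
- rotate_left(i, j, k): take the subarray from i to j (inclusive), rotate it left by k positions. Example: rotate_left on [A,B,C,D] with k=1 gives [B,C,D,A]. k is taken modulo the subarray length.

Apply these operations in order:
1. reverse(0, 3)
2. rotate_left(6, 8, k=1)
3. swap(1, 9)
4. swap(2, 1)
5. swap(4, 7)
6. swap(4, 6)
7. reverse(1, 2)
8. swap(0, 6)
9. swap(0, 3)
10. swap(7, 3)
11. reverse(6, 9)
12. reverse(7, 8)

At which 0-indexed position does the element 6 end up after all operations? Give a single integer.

After 1 (reverse(0, 3)): [7, 5, 4, 9, 3, 1, 8, 6, 0, 2]
After 2 (rotate_left(6, 8, k=1)): [7, 5, 4, 9, 3, 1, 6, 0, 8, 2]
After 3 (swap(1, 9)): [7, 2, 4, 9, 3, 1, 6, 0, 8, 5]
After 4 (swap(2, 1)): [7, 4, 2, 9, 3, 1, 6, 0, 8, 5]
After 5 (swap(4, 7)): [7, 4, 2, 9, 0, 1, 6, 3, 8, 5]
After 6 (swap(4, 6)): [7, 4, 2, 9, 6, 1, 0, 3, 8, 5]
After 7 (reverse(1, 2)): [7, 2, 4, 9, 6, 1, 0, 3, 8, 5]
After 8 (swap(0, 6)): [0, 2, 4, 9, 6, 1, 7, 3, 8, 5]
After 9 (swap(0, 3)): [9, 2, 4, 0, 6, 1, 7, 3, 8, 5]
After 10 (swap(7, 3)): [9, 2, 4, 3, 6, 1, 7, 0, 8, 5]
After 11 (reverse(6, 9)): [9, 2, 4, 3, 6, 1, 5, 8, 0, 7]
After 12 (reverse(7, 8)): [9, 2, 4, 3, 6, 1, 5, 0, 8, 7]

Answer: 4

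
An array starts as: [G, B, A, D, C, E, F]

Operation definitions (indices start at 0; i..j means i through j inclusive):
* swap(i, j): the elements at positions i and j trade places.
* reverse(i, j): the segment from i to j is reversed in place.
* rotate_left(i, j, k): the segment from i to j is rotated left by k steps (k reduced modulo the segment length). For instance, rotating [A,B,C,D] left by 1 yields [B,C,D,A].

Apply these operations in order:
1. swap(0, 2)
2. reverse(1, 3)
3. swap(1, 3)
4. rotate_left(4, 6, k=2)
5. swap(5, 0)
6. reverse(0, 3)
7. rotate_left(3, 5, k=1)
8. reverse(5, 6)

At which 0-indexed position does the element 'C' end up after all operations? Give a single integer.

Answer: 6

Derivation:
After 1 (swap(0, 2)): [A, B, G, D, C, E, F]
After 2 (reverse(1, 3)): [A, D, G, B, C, E, F]
After 3 (swap(1, 3)): [A, B, G, D, C, E, F]
After 4 (rotate_left(4, 6, k=2)): [A, B, G, D, F, C, E]
After 5 (swap(5, 0)): [C, B, G, D, F, A, E]
After 6 (reverse(0, 3)): [D, G, B, C, F, A, E]
After 7 (rotate_left(3, 5, k=1)): [D, G, B, F, A, C, E]
After 8 (reverse(5, 6)): [D, G, B, F, A, E, C]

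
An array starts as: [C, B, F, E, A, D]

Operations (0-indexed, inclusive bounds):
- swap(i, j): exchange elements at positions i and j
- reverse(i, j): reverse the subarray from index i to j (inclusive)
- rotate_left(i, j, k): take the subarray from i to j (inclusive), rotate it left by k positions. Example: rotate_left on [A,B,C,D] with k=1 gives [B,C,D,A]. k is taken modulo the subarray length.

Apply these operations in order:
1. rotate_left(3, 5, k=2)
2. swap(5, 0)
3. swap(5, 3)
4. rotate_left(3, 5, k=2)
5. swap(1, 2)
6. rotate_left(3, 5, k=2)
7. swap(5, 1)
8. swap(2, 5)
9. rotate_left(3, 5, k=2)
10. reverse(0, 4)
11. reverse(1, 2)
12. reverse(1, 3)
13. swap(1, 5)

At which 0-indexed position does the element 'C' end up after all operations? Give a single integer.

After 1 (rotate_left(3, 5, k=2)): [C, B, F, D, E, A]
After 2 (swap(5, 0)): [A, B, F, D, E, C]
After 3 (swap(5, 3)): [A, B, F, C, E, D]
After 4 (rotate_left(3, 5, k=2)): [A, B, F, D, C, E]
After 5 (swap(1, 2)): [A, F, B, D, C, E]
After 6 (rotate_left(3, 5, k=2)): [A, F, B, E, D, C]
After 7 (swap(5, 1)): [A, C, B, E, D, F]
After 8 (swap(2, 5)): [A, C, F, E, D, B]
After 9 (rotate_left(3, 5, k=2)): [A, C, F, B, E, D]
After 10 (reverse(0, 4)): [E, B, F, C, A, D]
After 11 (reverse(1, 2)): [E, F, B, C, A, D]
After 12 (reverse(1, 3)): [E, C, B, F, A, D]
After 13 (swap(1, 5)): [E, D, B, F, A, C]

Answer: 5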